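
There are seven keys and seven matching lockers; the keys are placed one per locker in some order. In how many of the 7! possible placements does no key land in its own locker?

1854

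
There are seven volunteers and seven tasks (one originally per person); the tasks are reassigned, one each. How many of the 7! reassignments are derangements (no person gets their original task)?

Use !n = n·!(n-1) + (-1)^n.
!7 = 7·265 - 1 = 1854

1854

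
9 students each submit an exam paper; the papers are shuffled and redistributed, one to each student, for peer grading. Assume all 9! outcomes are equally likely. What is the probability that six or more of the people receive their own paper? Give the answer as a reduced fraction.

Favorable outcomes: Σ_{i≥6} C(9,i)·!(9-i) = 84·2 + 36·1 + 9·0 + 1·1 = 205.
Total outcomes: 9! = 362880.
Probability = 205/362880 = 41/72576.

41/72576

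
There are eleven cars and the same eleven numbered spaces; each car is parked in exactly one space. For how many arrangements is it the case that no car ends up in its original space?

The number of derangements of 11 is !11 = Σ_{k=0}^{11} (-1)^k·11!/k!
= 11! - 11!/1! + 11!/2! - 11!/3! + 11!/4! - 11!/5! + 11!/6! - 11!/7! + 11!/8! - 11!/9! + 11!/10! - 11!/11!
= 39916800 - 39916800 + 19958400 - 6652800 + 1663200 - 332640 + 55440 - 7920 + 990 - 110 + 11 - 1
= 14684570

14684570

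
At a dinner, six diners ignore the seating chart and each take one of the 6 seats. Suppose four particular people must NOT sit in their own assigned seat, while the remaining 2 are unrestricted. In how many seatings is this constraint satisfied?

362

Inclusion-exclusion on the 4 forbidden self-matches:
Σ_{j=0}^{4} (-1)^j C(4,j)(6-j)!
= C(4,0)·6! - C(4,1)·5! + C(4,2)·4! - C(4,3)·3! + C(4,4)·2!
= 720 - 480 + 144 - 24 + 2
= 362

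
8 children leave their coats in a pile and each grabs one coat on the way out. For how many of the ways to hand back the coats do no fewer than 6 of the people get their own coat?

29

# with exactly i fixed is C(8,i)·!(8-i); sum over i=6..8:
  i=6: C(8,6)·!2 = 28·1 = 28
  i=7: C(8,7)·!1 = 8·0 = 0
  i=8: C(8,8)·!0 = 1·1 = 1
Total = 29.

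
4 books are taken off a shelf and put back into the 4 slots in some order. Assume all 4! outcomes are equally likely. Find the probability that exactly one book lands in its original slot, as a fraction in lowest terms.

Favorable outcomes: C(4,1)·!3 = 4·2 = 8.
Total outcomes: 4! = 24.
Probability = 8/24 = 1/3.

1/3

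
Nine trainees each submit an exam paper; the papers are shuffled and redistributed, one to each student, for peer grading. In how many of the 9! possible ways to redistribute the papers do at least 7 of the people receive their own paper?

37

# with exactly i fixed is C(9,i)·!(9-i); sum over i=7..9:
  i=7: C(9,7)·!2 = 36·1 = 36
  i=8: C(9,8)·!1 = 9·0 = 0
  i=9: C(9,9)·!0 = 1·1 = 1
Total = 37.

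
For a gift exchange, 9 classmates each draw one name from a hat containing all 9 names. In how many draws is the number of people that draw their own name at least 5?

1339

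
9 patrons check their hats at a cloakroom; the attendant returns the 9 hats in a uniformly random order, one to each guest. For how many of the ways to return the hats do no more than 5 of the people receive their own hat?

362675

# with exactly i fixed is C(9,i)·!(9-i); sum over i=0..5:
  i=0: C(9,0)·!9 = 1·133496 = 133496
  i=1: C(9,1)·!8 = 9·14833 = 133497
  i=2: C(9,2)·!7 = 36·1854 = 66744
  i=3: C(9,3)·!6 = 84·265 = 22260
  i=4: C(9,4)·!5 = 126·44 = 5544
  i=5: C(9,5)·!4 = 126·9 = 1134
Total = 362675.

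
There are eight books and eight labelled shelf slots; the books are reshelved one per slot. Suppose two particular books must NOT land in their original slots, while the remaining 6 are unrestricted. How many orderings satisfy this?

30960

Inclusion-exclusion on the 2 forbidden self-matches:
Σ_{j=0}^{2} (-1)^j C(2,j)(8-j)!
= C(2,0)·8! - C(2,1)·7! + C(2,2)·6!
= 40320 - 10080 + 720
= 30960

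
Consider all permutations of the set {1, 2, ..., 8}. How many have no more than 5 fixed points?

40291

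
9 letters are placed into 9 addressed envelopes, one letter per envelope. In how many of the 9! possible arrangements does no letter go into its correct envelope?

133496

Recurrence: !9 = 9·!8 + (-1)^9.
!9 = 9·14833 - 1 = 133496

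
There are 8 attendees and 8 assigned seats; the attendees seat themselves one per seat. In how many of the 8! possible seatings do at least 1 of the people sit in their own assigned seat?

# with exactly i fixed is C(8,i)·!(8-i); sum over i=1..8:
  i=1: C(8,1)·!7 = 8·1854 = 14832
  i=2: C(8,2)·!6 = 28·265 = 7420
  i=3: C(8,3)·!5 = 56·44 = 2464
  i=4: C(8,4)·!4 = 70·9 = 630
  i=5: C(8,5)·!3 = 56·2 = 112
  i=6: C(8,6)·!2 = 28·1 = 28
  i=7: C(8,7)·!1 = 8·0 = 0
  i=8: C(8,8)·!0 = 1·1 = 1
Total = 25487.

25487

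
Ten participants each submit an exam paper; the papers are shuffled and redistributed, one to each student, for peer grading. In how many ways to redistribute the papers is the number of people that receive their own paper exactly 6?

Choose which 6 of the 10 are fixed: C(10,6) = 210.
The remaining 4 must be deranged: !4 = 9.
Total: 210 × 9 = 1890.

1890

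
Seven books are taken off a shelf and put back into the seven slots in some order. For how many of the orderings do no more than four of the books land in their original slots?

5018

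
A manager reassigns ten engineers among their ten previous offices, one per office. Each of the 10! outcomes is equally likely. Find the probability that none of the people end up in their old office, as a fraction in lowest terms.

16481/44800

Favorable outcomes: !10 = 1334961.
Total outcomes: 10! = 3628800.
Probability = 1334961/3628800 = 16481/44800.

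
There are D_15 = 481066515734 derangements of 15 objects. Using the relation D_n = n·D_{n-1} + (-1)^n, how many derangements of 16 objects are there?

7697064251745

D_16 = 16·481066515734 + 1 = 7697064251745.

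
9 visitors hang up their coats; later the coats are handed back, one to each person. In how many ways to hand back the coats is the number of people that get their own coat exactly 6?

168

Pick the 6 fixed positions: C(9,6) = 84 ways.
The remaining 3 must be deranged: !3 = 2.
Total: 84 × 2 = 168.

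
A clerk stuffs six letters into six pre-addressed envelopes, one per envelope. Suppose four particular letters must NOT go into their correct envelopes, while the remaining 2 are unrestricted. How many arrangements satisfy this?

362

Inclusion-exclusion on the 4 forbidden self-matches:
Σ_{j=0}^{4} (-1)^j C(4,j)(6-j)!
= C(4,0)·6! - C(4,1)·5! + C(4,2)·4! - C(4,3)·3! + C(4,4)·2!
= 720 - 480 + 144 - 24 + 2
= 362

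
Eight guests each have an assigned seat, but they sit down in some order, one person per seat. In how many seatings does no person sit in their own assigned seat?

!8 is the nearest integer to 8!/e.
8! = 40320, and 40320/e ≈ 14832.90, so !8 = 14833.

14833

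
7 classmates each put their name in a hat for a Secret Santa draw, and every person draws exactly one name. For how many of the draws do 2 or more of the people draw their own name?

1331

# with exactly i fixed is C(7,i)·!(7-i); sum over i=2..7:
  i=2: C(7,2)·!5 = 21·44 = 924
  i=3: C(7,3)·!4 = 35·9 = 315
  i=4: C(7,4)·!3 = 35·2 = 70
  i=5: C(7,5)·!2 = 21·1 = 21
  i=6: C(7,6)·!1 = 7·0 = 0
  i=7: C(7,7)·!0 = 1·1 = 1
Total = 1331.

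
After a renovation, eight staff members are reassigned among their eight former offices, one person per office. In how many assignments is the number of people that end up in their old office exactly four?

630

Choose which 4 of the 8 are fixed: C(8,4) = 70.
The other 4 form a derangement: !4 = 9.
Total: 70 × 9 = 630.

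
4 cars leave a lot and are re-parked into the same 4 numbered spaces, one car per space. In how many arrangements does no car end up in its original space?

Recurrence: !4 = 4·!3 + (-1)^4.
!4 = 4·2 + 1 = 9

9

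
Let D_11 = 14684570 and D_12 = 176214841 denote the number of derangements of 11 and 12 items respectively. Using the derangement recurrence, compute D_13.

2290792932

D_13 = (13-1)·(D_12 + D_11) = 12·(176214841 + 14684570) = 12·190899411 = 2290792932.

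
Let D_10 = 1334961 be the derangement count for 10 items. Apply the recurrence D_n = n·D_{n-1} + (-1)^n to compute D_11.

D_11 = 11·1334961 - 1 = 14684570.

14684570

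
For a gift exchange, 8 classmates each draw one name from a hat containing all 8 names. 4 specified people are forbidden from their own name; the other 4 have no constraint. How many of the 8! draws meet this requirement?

Inclusion-exclusion on the 4 forbidden self-matches:
Σ_{j=0}^{4} (-1)^j C(4,j)(8-j)!
= C(4,0)·8! - C(4,1)·7! + C(4,2)·6! - C(4,3)·5! + C(4,4)·4!
= 40320 - 20160 + 4320 - 480 + 24
= 24024

24024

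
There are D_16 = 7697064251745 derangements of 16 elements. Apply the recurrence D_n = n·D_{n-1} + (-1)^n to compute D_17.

D_17 = 17·7697064251745 - 1 = 130850092279664.

130850092279664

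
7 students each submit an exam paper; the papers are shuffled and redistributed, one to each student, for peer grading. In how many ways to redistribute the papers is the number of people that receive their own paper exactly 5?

21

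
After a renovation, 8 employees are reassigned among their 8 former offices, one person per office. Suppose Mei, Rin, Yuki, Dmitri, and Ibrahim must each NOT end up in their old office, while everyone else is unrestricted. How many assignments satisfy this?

21234

Inclusion-exclusion on the 5 forbidden self-matches:
Σ_{j=0}^{5} (-1)^j C(5,j)(8-j)!
= C(5,0)·8! - C(5,1)·7! + C(5,2)·6! - C(5,3)·5! + C(5,4)·4! - C(5,5)·3!
= 40320 - 25200 + 7200 - 1200 + 120 - 6
= 21234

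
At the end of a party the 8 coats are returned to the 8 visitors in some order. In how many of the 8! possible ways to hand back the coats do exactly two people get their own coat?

7420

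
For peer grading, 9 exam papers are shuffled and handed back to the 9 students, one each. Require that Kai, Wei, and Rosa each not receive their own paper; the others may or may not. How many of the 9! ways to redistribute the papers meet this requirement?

256320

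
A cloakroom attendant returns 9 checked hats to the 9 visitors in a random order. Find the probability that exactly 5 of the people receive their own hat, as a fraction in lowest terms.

1/320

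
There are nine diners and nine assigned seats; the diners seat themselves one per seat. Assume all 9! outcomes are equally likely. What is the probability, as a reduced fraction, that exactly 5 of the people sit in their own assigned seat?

Favorable outcomes: C(9,5)·!4 = 126·9 = 1134.
Total outcomes: 9! = 362880.
Probability = 1134/362880 = 1/320.

1/320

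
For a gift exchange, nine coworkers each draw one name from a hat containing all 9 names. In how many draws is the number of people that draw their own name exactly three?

22260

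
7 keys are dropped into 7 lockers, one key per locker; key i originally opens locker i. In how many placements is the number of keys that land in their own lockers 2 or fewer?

# with exactly i fixed is C(7,i)·!(7-i); sum over i=0..2:
  i=0: C(7,0)·!7 = 1·1854 = 1854
  i=1: C(7,1)·!6 = 7·265 = 1855
  i=2: C(7,2)·!5 = 21·44 = 924
Total = 4633.

4633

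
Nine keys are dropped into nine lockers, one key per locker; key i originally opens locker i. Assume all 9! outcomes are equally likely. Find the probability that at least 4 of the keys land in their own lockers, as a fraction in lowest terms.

6883/362880

Favorable outcomes: Σ_{i≥4} C(9,i)·!(9-i) = 126·44 + 126·9 + 84·2 + 36·1 + 9·0 + 1·1 = 6883.
Total outcomes: 9! = 362880.
Probability = 6883/362880 = 6883/362880.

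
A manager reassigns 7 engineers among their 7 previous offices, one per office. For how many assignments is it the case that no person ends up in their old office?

1854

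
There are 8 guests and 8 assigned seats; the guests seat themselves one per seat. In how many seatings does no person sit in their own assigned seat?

By inclusion-exclusion, !8 = Σ (-1)^k · 8!/k! for k=0..8
= 8! - 8!/1! + 8!/2! - 8!/3! + 8!/4! - 8!/5! + 8!/6! - 8!/7! + 8!/8!
= 40320 - 40320 + 20160 - 6720 + 1680 - 336 + 56 - 8 + 1
= 14833

14833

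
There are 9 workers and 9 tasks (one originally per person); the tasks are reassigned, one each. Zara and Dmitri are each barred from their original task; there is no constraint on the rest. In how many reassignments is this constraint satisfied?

Inclusion-exclusion on the 2 forbidden self-matches:
Σ_{j=0}^{2} (-1)^j C(2,j)(9-j)!
= C(2,0)·9! - C(2,1)·8! + C(2,2)·7!
= 362880 - 80640 + 5040
= 287280

287280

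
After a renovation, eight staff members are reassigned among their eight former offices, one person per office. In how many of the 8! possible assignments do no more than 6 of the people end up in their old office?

40319

Sum C(8,i)·!(8-i) for i = 0..6:
  i=0: C(8,0)·!8 = 1·14833 = 14833
  i=1: C(8,1)·!7 = 8·1854 = 14832
  i=2: C(8,2)·!6 = 28·265 = 7420
  i=3: C(8,3)·!5 = 56·44 = 2464
  i=4: C(8,4)·!4 = 70·9 = 630
  i=5: C(8,5)·!3 = 56·2 = 112
  i=6: C(8,6)·!2 = 28·1 = 28
Total = 40319.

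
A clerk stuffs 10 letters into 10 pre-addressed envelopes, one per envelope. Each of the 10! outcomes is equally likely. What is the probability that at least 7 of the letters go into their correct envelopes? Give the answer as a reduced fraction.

143/1814400

Favorable outcomes: Σ_{i≥7} C(10,i)·!(10-i) = 120·2 + 45·1 + 10·0 + 1·1 = 286.
Total outcomes: 10! = 3628800.
Probability = 286/3628800 = 143/1814400.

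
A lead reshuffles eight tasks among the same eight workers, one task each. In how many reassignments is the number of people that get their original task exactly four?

Pick the 4 fixed positions: C(8,4) = 70 ways.
The remaining 4 must be deranged: !4 = 9.
Total: 70 × 9 = 630.

630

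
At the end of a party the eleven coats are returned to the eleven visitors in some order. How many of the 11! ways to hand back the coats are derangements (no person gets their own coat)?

14684570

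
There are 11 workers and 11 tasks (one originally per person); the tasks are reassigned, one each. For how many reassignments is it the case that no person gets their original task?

Use !n = n·!(n-1) + (-1)^n.
!11 = 11·1334961 - 1 = 14684570

14684570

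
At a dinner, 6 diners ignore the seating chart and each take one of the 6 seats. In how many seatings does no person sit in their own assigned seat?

Use !n = (n-1)(!(n-1) + !(n-2)).
!6 = 5·(44 + 9) = 5·53 = 265

265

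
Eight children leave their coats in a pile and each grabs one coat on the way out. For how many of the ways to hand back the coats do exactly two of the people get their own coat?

Pick the 2 fixed positions: C(8,2) = 28 ways.
The other 6 form a derangement: !6 = 265.
Total: 28 × 265 = 7420.

7420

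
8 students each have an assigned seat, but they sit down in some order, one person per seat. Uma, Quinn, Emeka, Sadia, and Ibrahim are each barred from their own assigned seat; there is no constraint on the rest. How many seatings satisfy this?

Inclusion-exclusion on the 5 forbidden self-matches:
Σ_{j=0}^{5} (-1)^j C(5,j)(8-j)!
= C(5,0)·8! - C(5,1)·7! + C(5,2)·6! - C(5,3)·5! + C(5,4)·4! - C(5,5)·3!
= 40320 - 25200 + 7200 - 1200 + 120 - 6
= 21234

21234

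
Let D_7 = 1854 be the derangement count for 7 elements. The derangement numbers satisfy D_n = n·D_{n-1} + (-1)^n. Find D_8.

D_8 = 8·1854 + 1 = 14833.

14833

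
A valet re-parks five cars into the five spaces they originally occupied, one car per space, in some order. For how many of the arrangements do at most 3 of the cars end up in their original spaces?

# with exactly i fixed is C(5,i)·!(5-i); sum over i=0..3:
  i=0: C(5,0)·!5 = 1·44 = 44
  i=1: C(5,1)·!4 = 5·9 = 45
  i=2: C(5,2)·!3 = 10·2 = 20
  i=3: C(5,3)·!2 = 10·1 = 10
Total = 119.

119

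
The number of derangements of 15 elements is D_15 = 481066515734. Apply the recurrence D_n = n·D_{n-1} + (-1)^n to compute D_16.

7697064251745

D_16 = 16·481066515734 + 1 = 7697064251745.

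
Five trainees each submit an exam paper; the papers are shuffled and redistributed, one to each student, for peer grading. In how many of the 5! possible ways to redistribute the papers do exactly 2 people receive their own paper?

20

Choose which 2 of the 5 are fixed: C(5,2) = 10.
The other 3 form a derangement: !3 = 2.
Total: 10 × 2 = 20.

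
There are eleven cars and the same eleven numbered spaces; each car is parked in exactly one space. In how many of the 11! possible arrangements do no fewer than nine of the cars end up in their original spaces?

56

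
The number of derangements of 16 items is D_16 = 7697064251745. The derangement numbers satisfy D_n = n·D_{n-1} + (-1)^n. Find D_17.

D_17 = 17·7697064251745 - 1 = 130850092279664.

130850092279664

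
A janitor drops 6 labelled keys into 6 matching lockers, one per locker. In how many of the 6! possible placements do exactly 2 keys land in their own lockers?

135

Choose which 2 of the 6 are fixed: C(6,2) = 15.
The other 4 form a derangement: !4 = 9.
Total: 15 × 9 = 135.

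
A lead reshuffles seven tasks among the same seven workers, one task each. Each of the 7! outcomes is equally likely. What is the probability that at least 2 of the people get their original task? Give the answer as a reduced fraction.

1331/5040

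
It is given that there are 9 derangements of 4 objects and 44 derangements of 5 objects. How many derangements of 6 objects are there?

265

!6 = (6-1)·(!5 + !4) = 5·(44 + 9) = 5·53 = 265.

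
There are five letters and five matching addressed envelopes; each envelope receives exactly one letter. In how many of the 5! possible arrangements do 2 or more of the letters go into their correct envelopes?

Sum C(5,i)·!(5-i) for i = 2..5:
  i=2: C(5,2)·!3 = 10·2 = 20
  i=3: C(5,3)·!2 = 10·1 = 10
  i=4: C(5,4)·!1 = 5·0 = 0
  i=5: C(5,5)·!0 = 1·1 = 1
Total = 31.

31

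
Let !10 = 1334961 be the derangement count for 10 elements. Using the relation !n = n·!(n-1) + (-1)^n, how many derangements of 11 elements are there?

14684570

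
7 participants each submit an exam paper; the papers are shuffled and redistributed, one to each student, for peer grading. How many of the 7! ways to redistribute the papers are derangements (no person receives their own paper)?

Use !n = (n-1)(!(n-1) + !(n-2)).
!7 = 6·(265 + 44) = 6·309 = 1854

1854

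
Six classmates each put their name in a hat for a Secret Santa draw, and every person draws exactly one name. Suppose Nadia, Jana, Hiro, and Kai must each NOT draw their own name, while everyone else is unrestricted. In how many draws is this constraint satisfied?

Inclusion-exclusion on the 4 forbidden self-matches:
Σ_{j=0}^{4} (-1)^j C(4,j)(6-j)!
= C(4,0)·6! - C(4,1)·5! + C(4,2)·4! - C(4,3)·3! + C(4,4)·2!
= 720 - 480 + 144 - 24 + 2
= 362

362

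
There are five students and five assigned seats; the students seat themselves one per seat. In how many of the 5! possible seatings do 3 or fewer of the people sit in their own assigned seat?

119

Sum C(5,i)·!(5-i) for i = 0..3:
  i=0: C(5,0)·!5 = 1·44 = 44
  i=1: C(5,1)·!4 = 5·9 = 45
  i=2: C(5,2)·!3 = 10·2 = 20
  i=3: C(5,3)·!2 = 10·1 = 10
Total = 119.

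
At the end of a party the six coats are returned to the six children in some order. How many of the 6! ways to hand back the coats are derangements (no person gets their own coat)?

Recurrence: !6 = 5·(!5 + !4).
!6 = 5·(44 + 9) = 5·53 = 265

265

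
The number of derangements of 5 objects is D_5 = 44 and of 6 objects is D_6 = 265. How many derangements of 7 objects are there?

1854

D_7 = (7-1)·(D_6 + D_5) = 6·(265 + 44) = 6·309 = 1854.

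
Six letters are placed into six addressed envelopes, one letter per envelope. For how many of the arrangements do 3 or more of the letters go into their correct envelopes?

# with exactly i fixed is C(6,i)·!(6-i); sum over i=3..6:
  i=3: C(6,3)·!3 = 20·2 = 40
  i=4: C(6,4)·!2 = 15·1 = 15
  i=5: C(6,5)·!1 = 6·0 = 0
  i=6: C(6,6)·!0 = 1·1 = 1
Total = 56.

56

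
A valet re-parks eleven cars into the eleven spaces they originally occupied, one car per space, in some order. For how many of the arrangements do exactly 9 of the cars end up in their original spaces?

Choose which 9 of the 11 are fixed: C(11,9) = 55.
The other 2 form a derangement: !2 = 1.
Total: 55 × 1 = 55.

55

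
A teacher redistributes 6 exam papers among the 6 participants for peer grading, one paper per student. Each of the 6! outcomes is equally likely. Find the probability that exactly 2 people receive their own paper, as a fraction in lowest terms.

3/16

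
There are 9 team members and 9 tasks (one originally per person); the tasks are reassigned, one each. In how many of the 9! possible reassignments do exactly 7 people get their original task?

36

Choose which 7 of the 9 are fixed: C(9,7) = 36.
The other 2 form a derangement: !2 = 1.
Total: 36 × 1 = 36.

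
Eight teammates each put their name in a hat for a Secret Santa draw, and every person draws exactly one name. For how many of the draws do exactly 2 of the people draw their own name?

7420

Choose which 2 of the 8 are fixed: C(8,2) = 28.
The remaining 6 must be deranged: !6 = 265.
Total: 28 × 265 = 7420.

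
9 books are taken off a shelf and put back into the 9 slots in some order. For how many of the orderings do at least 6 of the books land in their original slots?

205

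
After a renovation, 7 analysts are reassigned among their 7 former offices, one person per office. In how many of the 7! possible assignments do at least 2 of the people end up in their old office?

Sum C(7,i)·!(7-i) for i = 2..7:
  i=2: C(7,2)·!5 = 21·44 = 924
  i=3: C(7,3)·!4 = 35·9 = 315
  i=4: C(7,4)·!3 = 35·2 = 70
  i=5: C(7,5)·!2 = 21·1 = 21
  i=6: C(7,6)·!1 = 7·0 = 0
  i=7: C(7,7)·!0 = 1·1 = 1
Total = 1331.

1331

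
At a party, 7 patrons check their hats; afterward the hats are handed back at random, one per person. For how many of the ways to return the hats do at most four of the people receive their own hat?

5018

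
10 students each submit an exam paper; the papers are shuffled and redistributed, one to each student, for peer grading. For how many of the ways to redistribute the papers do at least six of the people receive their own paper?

2176

# with exactly i fixed is C(10,i)·!(10-i); sum over i=6..10:
  i=6: C(10,6)·!4 = 210·9 = 1890
  i=7: C(10,7)·!3 = 120·2 = 240
  i=8: C(10,8)·!2 = 45·1 = 45
  i=9: C(10,9)·!1 = 10·0 = 0
  i=10: C(10,10)·!0 = 1·1 = 1
Total = 2176.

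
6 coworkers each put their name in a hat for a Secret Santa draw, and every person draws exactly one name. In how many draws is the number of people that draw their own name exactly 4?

15

Pick the 4 fixed positions: C(6,4) = 15 ways.
The remaining 2 must be deranged: !2 = 1.
Total: 15 × 1 = 15.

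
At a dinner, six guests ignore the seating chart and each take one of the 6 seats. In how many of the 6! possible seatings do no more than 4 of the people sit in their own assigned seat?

719

Sum C(6,i)·!(6-i) for i = 0..4:
  i=0: C(6,0)·!6 = 1·265 = 265
  i=1: C(6,1)·!5 = 6·44 = 264
  i=2: C(6,2)·!4 = 15·9 = 135
  i=3: C(6,3)·!3 = 20·2 = 40
  i=4: C(6,4)·!2 = 15·1 = 15
Total = 719.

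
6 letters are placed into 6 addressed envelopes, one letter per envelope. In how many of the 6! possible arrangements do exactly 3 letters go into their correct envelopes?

40

Pick the 3 fixed positions: C(6,3) = 20 ways.
The remaining 3 must be deranged: !3 = 2.
Total: 20 × 2 = 40.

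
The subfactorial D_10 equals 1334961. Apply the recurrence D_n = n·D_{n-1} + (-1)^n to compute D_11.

D_11 = 11·1334961 - 1 = 14684570.

14684570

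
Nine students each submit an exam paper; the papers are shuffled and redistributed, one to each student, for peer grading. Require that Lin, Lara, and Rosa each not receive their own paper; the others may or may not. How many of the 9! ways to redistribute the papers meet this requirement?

256320

Inclusion-exclusion on the 3 forbidden self-matches:
Σ_{j=0}^{3} (-1)^j C(3,j)(9-j)!
= C(3,0)·9! - C(3,1)·8! + C(3,2)·7! - C(3,3)·6!
= 362880 - 120960 + 15120 - 720
= 256320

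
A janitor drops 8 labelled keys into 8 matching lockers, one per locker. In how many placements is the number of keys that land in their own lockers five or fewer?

Sum C(8,i)·!(8-i) for i = 0..5:
  i=0: C(8,0)·!8 = 1·14833 = 14833
  i=1: C(8,1)·!7 = 8·1854 = 14832
  i=2: C(8,2)·!6 = 28·265 = 7420
  i=3: C(8,3)·!5 = 56·44 = 2464
  i=4: C(8,4)·!4 = 70·9 = 630
  i=5: C(8,5)·!3 = 56·2 = 112
Total = 40291.

40291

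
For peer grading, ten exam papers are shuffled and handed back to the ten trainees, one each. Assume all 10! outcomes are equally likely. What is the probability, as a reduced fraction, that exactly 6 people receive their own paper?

Favorable outcomes: C(10,6)·!4 = 210·9 = 1890.
Total outcomes: 10! = 3628800.
Probability = 1890/3628800 = 1/1920.

1/1920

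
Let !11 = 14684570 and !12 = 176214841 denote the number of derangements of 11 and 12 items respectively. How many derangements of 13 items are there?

!13 = (13-1)·(!12 + !11) = 12·(176214841 + 14684570) = 12·190899411 = 2290792932.

2290792932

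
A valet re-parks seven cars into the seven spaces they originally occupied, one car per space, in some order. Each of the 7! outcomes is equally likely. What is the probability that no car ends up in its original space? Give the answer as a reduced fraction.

103/280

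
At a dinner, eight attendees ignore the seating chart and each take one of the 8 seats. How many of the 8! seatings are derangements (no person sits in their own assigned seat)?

14833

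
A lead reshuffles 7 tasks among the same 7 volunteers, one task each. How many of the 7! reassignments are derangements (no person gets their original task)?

1854

The number of derangements of 7 is !7 = Σ_{k=0}^{7} (-1)^k·7!/k!
= 7! - 7!/1! + 7!/2! - 7!/3! + 7!/4! - 7!/5! + 7!/6! - 7!/7!
= 5040 - 5040 + 2520 - 840 + 210 - 42 + 7 - 1
= 1854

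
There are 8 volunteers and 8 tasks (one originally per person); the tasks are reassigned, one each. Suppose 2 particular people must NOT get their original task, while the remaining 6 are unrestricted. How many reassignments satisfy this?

Let A_j be the event that the j-th constrained one is fixed. By inclusion-exclusion over the 2 events:
Σ_{j=0}^{2} (-1)^j C(2,j)(8-j)!
= C(2,0)·8! - C(2,1)·7! + C(2,2)·6!
= 40320 - 10080 + 720
= 30960

30960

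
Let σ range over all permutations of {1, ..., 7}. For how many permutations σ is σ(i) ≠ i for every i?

1854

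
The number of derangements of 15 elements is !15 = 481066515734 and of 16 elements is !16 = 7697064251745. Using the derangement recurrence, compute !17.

!17 = (17-1)·(!16 + !15) = 16·(7697064251745 + 481066515734) = 16·8178130767479 = 130850092279664.

130850092279664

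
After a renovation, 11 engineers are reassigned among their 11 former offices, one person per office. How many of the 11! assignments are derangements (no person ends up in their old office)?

14684570

Recurrence: !11 = 11·!10 + (-1)^11.
!11 = 11·1334961 - 1 = 14684570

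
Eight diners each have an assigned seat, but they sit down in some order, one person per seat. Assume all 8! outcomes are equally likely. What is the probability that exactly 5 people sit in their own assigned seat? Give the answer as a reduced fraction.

1/360

Favorable outcomes: C(8,5)·!3 = 56·2 = 112.
Total outcomes: 8! = 40320.
Probability = 112/40320 = 1/360.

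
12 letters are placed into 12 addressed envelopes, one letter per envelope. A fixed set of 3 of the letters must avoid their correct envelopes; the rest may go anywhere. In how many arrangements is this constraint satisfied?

369774720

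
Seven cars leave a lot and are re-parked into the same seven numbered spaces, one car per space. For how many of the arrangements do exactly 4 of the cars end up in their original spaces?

70

Pick the 4 fixed positions: C(7,4) = 35 ways.
The other 3 form a derangement: !3 = 2.
Total: 35 × 2 = 70.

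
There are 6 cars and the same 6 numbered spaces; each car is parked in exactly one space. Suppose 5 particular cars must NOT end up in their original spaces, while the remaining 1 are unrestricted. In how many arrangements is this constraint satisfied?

Inclusion-exclusion on the 5 forbidden self-matches:
Σ_{j=0}^{5} (-1)^j C(5,j)(6-j)!
= C(5,0)·6! - C(5,1)·5! + C(5,2)·4! - C(5,3)·3! + C(5,4)·2! - C(5,5)·1!
= 720 - 600 + 240 - 60 + 10 - 1
= 309

309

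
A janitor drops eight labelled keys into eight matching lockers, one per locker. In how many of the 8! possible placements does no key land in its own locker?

14833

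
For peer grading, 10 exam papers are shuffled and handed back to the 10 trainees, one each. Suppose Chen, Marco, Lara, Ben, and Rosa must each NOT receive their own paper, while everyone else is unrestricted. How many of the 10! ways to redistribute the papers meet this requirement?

Inclusion-exclusion on the 5 forbidden self-matches:
Σ_{j=0}^{5} (-1)^j C(5,j)(10-j)!
= C(5,0)·10! - C(5,1)·9! + C(5,2)·8! - C(5,3)·7! + C(5,4)·6! - C(5,5)·5!
= 3628800 - 1814400 + 403200 - 50400 + 3600 - 120
= 2170680

2170680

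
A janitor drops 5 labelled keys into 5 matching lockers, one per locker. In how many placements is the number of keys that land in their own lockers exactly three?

10

Pick the 3 fixed positions: C(5,3) = 10 ways.
The other 2 form a derangement: !2 = 1.
Total: 10 × 1 = 10.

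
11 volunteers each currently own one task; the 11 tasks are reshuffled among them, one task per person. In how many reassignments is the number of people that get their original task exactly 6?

20328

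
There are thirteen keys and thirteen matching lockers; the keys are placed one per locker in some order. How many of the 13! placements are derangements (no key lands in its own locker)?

The subfactorial !13 = [13!/e] (nearest integer).
13! = 6227020800, and 6227020800/e ≈ 2290792932.07, so !13 = 2290792932.

2290792932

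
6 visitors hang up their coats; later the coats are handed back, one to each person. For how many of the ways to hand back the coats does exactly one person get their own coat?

Pick the single fixed position: C(6,1) = 6 ways.
The other 5 form a derangement: !5 = 44.
Total: 6 × 44 = 264.

264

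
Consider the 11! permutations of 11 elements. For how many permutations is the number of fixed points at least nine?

Sum C(11,i)·!(11-i) for i = 9..11:
  i=9: C(11,9)·!2 = 55·1 = 55
  i=10: C(11,10)·!1 = 11·0 = 0
  i=11: C(11,11)·!0 = 1·1 = 1
Total = 56.

56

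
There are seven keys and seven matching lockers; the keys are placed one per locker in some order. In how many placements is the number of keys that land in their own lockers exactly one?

1855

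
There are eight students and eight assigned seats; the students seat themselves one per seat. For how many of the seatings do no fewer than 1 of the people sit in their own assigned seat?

25487

# with exactly i fixed is C(8,i)·!(8-i); sum over i=1..8:
  i=1: C(8,1)·!7 = 8·1854 = 14832
  i=2: C(8,2)·!6 = 28·265 = 7420
  i=3: C(8,3)·!5 = 56·44 = 2464
  i=4: C(8,4)·!4 = 70·9 = 630
  i=5: C(8,5)·!3 = 56·2 = 112
  i=6: C(8,6)·!2 = 28·1 = 28
  i=7: C(8,7)·!1 = 8·0 = 0
  i=8: C(8,8)·!0 = 1·1 = 1
Total = 25487.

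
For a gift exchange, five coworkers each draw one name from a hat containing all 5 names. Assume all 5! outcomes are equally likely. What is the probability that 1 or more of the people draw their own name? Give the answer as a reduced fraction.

19/30

Favorable outcomes: Σ_{i≥1} C(5,i)·!(5-i) = 5·9 + 10·2 + 10·1 + 5·0 + 1·1 = 76.
Total outcomes: 5! = 120.
Probability = 76/120 = 19/30.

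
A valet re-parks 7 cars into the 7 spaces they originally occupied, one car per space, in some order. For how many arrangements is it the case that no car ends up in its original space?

The subfactorial !7 = [7!/e] (nearest integer).
7! = 5040, and 5040/e ≈ 1854.11, so !7 = 1854.

1854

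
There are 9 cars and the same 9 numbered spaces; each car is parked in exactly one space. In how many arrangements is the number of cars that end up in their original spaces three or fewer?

355997

Sum C(9,i)·!(9-i) for i = 0..3:
  i=0: C(9,0)·!9 = 1·133496 = 133496
  i=1: C(9,1)·!8 = 9·14833 = 133497
  i=2: C(9,2)·!7 = 36·1854 = 66744
  i=3: C(9,3)·!6 = 84·265 = 22260
Total = 355997.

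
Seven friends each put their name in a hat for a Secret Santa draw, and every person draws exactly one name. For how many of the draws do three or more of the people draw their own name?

# with exactly i fixed is C(7,i)·!(7-i); sum over i=3..7:
  i=3: C(7,3)·!4 = 35·9 = 315
  i=4: C(7,4)·!3 = 35·2 = 70
  i=5: C(7,5)·!2 = 21·1 = 21
  i=6: C(7,6)·!1 = 7·0 = 0
  i=7: C(7,7)·!0 = 1·1 = 1
Total = 407.

407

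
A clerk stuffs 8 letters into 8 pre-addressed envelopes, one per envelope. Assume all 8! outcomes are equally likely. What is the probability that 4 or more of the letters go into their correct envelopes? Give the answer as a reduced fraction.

257/13440

Favorable outcomes: Σ_{i≥4} C(8,i)·!(8-i) = 70·9 + 56·2 + 28·1 + 8·0 + 1·1 = 771.
Total outcomes: 8! = 40320.
Probability = 771/40320 = 257/13440.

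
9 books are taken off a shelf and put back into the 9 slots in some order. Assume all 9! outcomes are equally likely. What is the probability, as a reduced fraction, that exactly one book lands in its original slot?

Favorable outcomes: C(9,1)·!8 = 9·14833 = 133497.
Total outcomes: 9! = 362880.
Probability = 133497/362880 = 2119/5760.

2119/5760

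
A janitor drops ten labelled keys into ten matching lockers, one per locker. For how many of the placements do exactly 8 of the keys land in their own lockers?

45

Choose which 8 of the 10 are fixed: C(10,8) = 45.
The remaining 2 must be deranged: !2 = 1.
Total: 45 × 1 = 45.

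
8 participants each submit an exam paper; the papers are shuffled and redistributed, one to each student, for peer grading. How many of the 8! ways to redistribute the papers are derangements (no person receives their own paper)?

14833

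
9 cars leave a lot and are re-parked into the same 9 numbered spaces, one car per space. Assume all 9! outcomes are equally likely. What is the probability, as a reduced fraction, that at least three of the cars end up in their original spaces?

Favorable outcomes: Σ_{i≥3} C(9,i)·!(9-i) = 84·265 + 126·44 + 126·9 + 84·2 + 36·1 + 9·0 + 1·1 = 29143.
Total outcomes: 9! = 362880.
Probability = 29143/362880 = 29143/362880.

29143/362880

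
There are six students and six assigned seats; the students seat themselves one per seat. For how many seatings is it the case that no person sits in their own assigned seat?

The subfactorial !6 = [6!/e] (nearest integer).
6! = 720, and 720/e ≈ 264.87, so !6 = 265.

265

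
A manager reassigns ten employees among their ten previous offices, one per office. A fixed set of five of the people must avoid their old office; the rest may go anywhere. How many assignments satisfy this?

Inclusion-exclusion on the 5 forbidden self-matches:
Σ_{j=0}^{5} (-1)^j C(5,j)(10-j)!
= C(5,0)·10! - C(5,1)·9! + C(5,2)·8! - C(5,3)·7! + C(5,4)·6! - C(5,5)·5!
= 3628800 - 1814400 + 403200 - 50400 + 3600 - 120
= 2170680

2170680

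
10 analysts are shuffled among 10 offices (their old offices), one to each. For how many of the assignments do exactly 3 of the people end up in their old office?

222480

Pick the 3 fixed positions: C(10,3) = 120 ways.
The other 7 form a derangement: !7 = 1854.
Total: 120 × 1854 = 222480.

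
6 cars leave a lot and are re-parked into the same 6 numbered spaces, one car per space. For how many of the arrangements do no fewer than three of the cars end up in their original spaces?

# with exactly i fixed is C(6,i)·!(6-i); sum over i=3..6:
  i=3: C(6,3)·!3 = 20·2 = 40
  i=4: C(6,4)·!2 = 15·1 = 15
  i=5: C(6,5)·!1 = 6·0 = 0
  i=6: C(6,6)·!0 = 1·1 = 1
Total = 56.

56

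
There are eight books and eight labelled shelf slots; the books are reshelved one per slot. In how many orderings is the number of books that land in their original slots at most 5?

40291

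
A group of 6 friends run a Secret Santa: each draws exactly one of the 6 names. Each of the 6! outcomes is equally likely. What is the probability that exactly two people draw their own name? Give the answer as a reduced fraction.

3/16

Favorable outcomes: C(6,2)·!4 = 15·9 = 135.
Total outcomes: 6! = 720.
Probability = 135/720 = 3/16.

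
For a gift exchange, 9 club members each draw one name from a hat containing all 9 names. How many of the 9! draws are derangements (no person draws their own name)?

133496

The number of derangements of 9 is !9 = Σ_{k=0}^{9} (-1)^k·9!/k!
= 9! - 9!/1! + 9!/2! - 9!/3! + 9!/4! - 9!/5! + 9!/6! - 9!/7! + 9!/8! - 9!/9!
= 362880 - 362880 + 181440 - 60480 + 15120 - 3024 + 504 - 72 + 9 - 1
= 133496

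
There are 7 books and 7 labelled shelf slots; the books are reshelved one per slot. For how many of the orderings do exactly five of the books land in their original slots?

21

Choose which 5 of the 7 are fixed: C(7,5) = 21.
The remaining 2 must be deranged: !2 = 1.
Total: 21 × 1 = 21.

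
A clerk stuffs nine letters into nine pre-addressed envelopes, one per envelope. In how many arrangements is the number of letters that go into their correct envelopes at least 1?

229384

Sum C(9,i)·!(9-i) for i = 1..9:
  i=1: C(9,1)·!8 = 9·14833 = 133497
  i=2: C(9,2)·!7 = 36·1854 = 66744
  i=3: C(9,3)·!6 = 84·265 = 22260
  i=4: C(9,4)·!5 = 126·44 = 5544
  i=5: C(9,5)·!4 = 126·9 = 1134
  i=6: C(9,6)·!3 = 84·2 = 168
  i=7: C(9,7)·!2 = 36·1 = 36
  i=8: C(9,8)·!1 = 9·0 = 0
  i=9: C(9,9)·!0 = 1·1 = 1
Total = 229384.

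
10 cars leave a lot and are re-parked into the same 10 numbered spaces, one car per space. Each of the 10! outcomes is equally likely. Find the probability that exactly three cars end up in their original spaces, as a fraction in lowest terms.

103/1680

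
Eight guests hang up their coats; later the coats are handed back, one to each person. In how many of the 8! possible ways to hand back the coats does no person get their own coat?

14833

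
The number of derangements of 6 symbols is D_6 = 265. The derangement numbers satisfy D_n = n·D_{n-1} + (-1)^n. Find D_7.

D_7 = 7·265 - 1 = 1854.

1854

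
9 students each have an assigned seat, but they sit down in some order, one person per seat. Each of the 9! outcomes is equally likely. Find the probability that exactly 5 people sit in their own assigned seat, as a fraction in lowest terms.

Favorable outcomes: C(9,5)·!4 = 126·9 = 1134.
Total outcomes: 9! = 362880.
Probability = 1134/362880 = 1/320.

1/320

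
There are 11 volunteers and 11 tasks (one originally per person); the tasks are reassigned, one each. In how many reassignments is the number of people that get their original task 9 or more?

# with exactly i fixed is C(11,i)·!(11-i); sum over i=9..11:
  i=9: C(11,9)·!2 = 55·1 = 55
  i=10: C(11,10)·!1 = 11·0 = 0
  i=11: C(11,11)·!0 = 1·1 = 1
Total = 56.

56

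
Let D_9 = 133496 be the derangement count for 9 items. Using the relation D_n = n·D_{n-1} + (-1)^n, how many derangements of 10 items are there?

1334961

D_10 = 10·133496 + 1 = 1334961.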